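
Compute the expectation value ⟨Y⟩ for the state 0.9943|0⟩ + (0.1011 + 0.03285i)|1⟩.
0.06533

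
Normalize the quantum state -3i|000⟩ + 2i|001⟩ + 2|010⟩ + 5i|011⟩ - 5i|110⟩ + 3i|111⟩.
-0.3441i|000⟩ + 0.2294i|001⟩ + 0.2294|010⟩ + 0.5735i|011⟩ - 0.5735i|110⟩ + 0.3441i|111⟩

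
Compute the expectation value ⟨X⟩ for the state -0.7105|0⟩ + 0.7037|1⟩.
-1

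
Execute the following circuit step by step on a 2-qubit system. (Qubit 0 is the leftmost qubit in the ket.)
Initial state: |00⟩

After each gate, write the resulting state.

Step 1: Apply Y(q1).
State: i|01⟩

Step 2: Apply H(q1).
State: (1/√2)i|00⟩ - (1/√2)i|01⟩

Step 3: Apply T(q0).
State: (1/√2)i|00⟩ - (1/√2)i|01⟩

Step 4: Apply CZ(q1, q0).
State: (1/√2)i|00⟩ - (1/√2)i|01⟩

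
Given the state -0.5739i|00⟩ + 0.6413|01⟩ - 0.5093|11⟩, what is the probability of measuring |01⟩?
0.4113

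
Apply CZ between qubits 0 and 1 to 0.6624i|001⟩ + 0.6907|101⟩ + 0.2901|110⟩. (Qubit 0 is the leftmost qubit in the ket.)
0.6624i|001⟩ + 0.6907|101⟩ - 0.2901|110⟩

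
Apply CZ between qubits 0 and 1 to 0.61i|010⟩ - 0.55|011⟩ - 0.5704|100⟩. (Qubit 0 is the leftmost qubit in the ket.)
0.61i|010⟩ - 0.55|011⟩ - 0.5704|100⟩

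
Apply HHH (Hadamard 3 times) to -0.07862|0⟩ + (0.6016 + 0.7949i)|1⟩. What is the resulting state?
(0.3698 + 0.5621i)|0⟩ + (-0.481 - 0.5621i)|1⟩

H² = I, so H^3 = H: a single Hadamard. With (a, b) = (-0.07862, (0.6016 + 0.7949i)), H gives ((a + b)/√2, (a − b)/√2) = ((0.3698 + 0.5621i), (-0.481 - 0.5621i)).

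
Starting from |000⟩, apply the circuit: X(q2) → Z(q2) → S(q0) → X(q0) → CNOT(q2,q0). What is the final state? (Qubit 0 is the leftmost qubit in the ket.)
-|001⟩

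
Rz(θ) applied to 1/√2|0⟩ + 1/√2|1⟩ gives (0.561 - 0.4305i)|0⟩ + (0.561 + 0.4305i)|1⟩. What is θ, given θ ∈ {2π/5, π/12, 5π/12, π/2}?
5π/12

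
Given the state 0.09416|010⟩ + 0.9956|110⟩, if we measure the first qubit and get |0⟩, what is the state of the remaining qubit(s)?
|10⟩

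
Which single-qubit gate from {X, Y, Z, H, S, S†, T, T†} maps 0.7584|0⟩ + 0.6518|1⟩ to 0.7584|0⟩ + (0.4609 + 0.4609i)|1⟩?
T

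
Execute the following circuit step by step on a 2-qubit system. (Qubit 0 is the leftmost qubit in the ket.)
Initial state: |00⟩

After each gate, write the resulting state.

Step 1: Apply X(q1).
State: |01⟩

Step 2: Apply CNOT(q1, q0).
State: |11⟩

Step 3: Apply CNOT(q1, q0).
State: |01⟩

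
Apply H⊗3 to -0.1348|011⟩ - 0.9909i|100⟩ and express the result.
(-0.04766 - 0.3503i)|000⟩ + (0.04766 - 0.3503i)|001⟩ + (0.04766 - 0.3503i)|010⟩ + (-0.04766 - 0.3503i)|011⟩ + (-0.04766 + 0.3503i)|100⟩ + (0.04766 + 0.3503i)|101⟩ + (0.04766 + 0.3503i)|110⟩ + (-0.04766 + 0.3503i)|111⟩

H⊗3 gives amp(|y⟩) = (1/2√2) Σ_x (−1)^(x·y) amp(|x⟩), where x·y is the number of positions in which both x and y have a 1.
|000⟩: (-0.1348 - 0.9909i)/(2√2) = (-0.04766 - 0.3503i)
|001⟩: (0.1348 - 0.9909i)/(2√2) = (0.04766 - 0.3503i)
|010⟩: (0.1348 - 0.9909i)/(2√2) = (0.04766 - 0.3503i)
|011⟩: (-0.1348 - 0.9909i)/(2√2) = (-0.04766 - 0.3503i)
|100⟩: (-0.1348 + 0.9909i)/(2√2) = (-0.04766 + 0.3503i)
|101⟩: (0.1348 + 0.9909i)/(2√2) = (0.04766 + 0.3503i)
|110⟩: (0.1348 + 0.9909i)/(2√2) = (0.04766 + 0.3503i)
|111⟩: (-0.1348 + 0.9909i)/(2√2) = (-0.04766 + 0.3503i)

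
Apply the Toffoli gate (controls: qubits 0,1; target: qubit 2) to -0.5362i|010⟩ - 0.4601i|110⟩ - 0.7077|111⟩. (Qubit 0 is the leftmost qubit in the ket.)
-0.5362i|010⟩ - 0.7077|110⟩ - 0.4601i|111⟩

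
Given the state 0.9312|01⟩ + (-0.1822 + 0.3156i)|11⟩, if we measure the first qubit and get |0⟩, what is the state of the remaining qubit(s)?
|1⟩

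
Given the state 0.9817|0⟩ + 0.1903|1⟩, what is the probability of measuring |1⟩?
0.03621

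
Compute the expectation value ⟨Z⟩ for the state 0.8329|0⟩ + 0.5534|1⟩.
0.3875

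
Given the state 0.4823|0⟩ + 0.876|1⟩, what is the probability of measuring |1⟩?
0.7674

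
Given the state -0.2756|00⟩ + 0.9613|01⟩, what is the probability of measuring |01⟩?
0.9241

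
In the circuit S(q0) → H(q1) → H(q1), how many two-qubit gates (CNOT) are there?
0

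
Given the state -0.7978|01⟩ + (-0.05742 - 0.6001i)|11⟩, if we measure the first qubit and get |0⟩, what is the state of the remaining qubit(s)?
-|1⟩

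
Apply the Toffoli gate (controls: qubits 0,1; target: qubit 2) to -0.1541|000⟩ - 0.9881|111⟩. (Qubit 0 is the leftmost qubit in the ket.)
-0.1541|000⟩ - 0.9881|110⟩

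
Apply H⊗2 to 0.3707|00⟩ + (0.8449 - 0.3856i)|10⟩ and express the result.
(0.6078 - 0.1928i)|00⟩ + (0.6078 - 0.1928i)|01⟩ + (-0.2371 + 0.1928i)|10⟩ + (-0.2371 + 0.1928i)|11⟩

H⊗2 gives amp(|y⟩) = (1/2) Σ_x (−1)^(x·y) amp(|x⟩), where x·y is the number of positions in which both x and y have a 1.
|00⟩: (0.3707 + (0.8449 - 0.3856i))/2 = (0.6078 - 0.1928i)
|01⟩: (0.3707 + (0.8449 - 0.3856i))/2 = (0.6078 - 0.1928i)
|10⟩: (0.3707 - (0.8449 - 0.3856i))/2 = (-0.2371 + 0.1928i)
|11⟩: (0.3707 - (0.8449 - 0.3856i))/2 = (-0.2371 + 0.1928i)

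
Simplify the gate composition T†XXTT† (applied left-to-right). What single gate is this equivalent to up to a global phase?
T†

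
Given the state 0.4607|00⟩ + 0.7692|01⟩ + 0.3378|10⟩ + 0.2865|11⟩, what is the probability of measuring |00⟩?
0.2122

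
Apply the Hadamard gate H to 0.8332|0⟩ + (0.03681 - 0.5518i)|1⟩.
(0.6152 - 0.3902i)|0⟩ + (0.5631 + 0.3902i)|1⟩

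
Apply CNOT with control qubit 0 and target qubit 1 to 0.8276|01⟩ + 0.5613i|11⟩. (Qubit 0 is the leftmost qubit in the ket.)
0.8276|01⟩ + 0.5613i|10⟩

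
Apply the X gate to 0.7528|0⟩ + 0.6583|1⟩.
0.6583|0⟩ + 0.7528|1⟩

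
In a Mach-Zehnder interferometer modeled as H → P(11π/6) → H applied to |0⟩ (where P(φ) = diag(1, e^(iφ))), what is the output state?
(0.933 - 0.25i)|0⟩ + (0.06699 + 0.25i)|1⟩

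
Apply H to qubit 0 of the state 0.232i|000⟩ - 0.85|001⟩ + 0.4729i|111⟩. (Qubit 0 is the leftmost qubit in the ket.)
0.164i|000⟩ - 0.601|001⟩ + 0.3344i|011⟩ + 0.164i|100⟩ - 0.601|101⟩ - 0.3344i|111⟩

H on qubit 0 mixes each pair of kets that differ only in qubit 0: amplitudes (a, b) of (|…0…⟩, |…1…⟩) become ((a + b)/√2, (a − b)/√2). Kets absent from the input have amplitude 0.
(|000⟩, |100⟩): (a, b) = (0.232i, 0) → (0.164i, 0.164i)
(|001⟩, |101⟩): (a, b) = (-0.85, 0) → (-0.601, -0.601)
(|011⟩, |111⟩): (a, b) = (0, 0.4729i) → (0.3344i, -0.3344i)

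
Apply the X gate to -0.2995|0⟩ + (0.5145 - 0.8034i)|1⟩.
(0.5145 - 0.8034i)|0⟩ - 0.2995|1⟩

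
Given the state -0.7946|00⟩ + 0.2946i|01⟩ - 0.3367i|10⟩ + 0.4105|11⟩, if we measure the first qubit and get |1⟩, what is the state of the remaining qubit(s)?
-0.6342i|0⟩ + 0.7732|1⟩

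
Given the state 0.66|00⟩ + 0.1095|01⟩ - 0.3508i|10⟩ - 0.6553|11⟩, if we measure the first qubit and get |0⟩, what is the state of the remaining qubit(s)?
0.9865|0⟩ + 0.1637|1⟩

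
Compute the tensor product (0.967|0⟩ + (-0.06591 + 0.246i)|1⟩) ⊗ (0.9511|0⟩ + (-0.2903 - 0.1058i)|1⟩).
0.9197|00⟩ + (-0.2807 - 0.1023i)|01⟩ + (-0.06269 + 0.234i)|10⟩ + (0.04516 - 0.06444i)|11⟩

amp(|b₁b₂…⟩) = product of the factor amplitudes for bits b₁, b₂, …; only kets whose every factor amplitude is nonzero survive.
|00⟩: (0.967)(0.9511) = 0.9197
|01⟩: (0.967)(-0.2903 - 0.1058i) = (-0.2807 - 0.1023i)
|10⟩: (-0.06591 + 0.246i)(0.9511) = (-0.06269 + 0.234i)
|11⟩: (-0.06591 + 0.246i)(-0.2903 - 0.1058i) = (0.04516 - 0.06444i)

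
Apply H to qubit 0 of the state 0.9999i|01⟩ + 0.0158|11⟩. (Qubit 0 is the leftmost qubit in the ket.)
(0.01117 + 0.707i)|01⟩ + (-0.01117 + 0.707i)|11⟩

H on qubit 0 mixes each pair of kets that differ only in qubit 0: amplitudes (a, b) of (|…0…⟩, |…1…⟩) become ((a + b)/√2, (a − b)/√2). Kets absent from the input have amplitude 0.
(|01⟩, |11⟩): (a, b) = (0.9999i, 0.0158) → ((0.01117 + 0.707i), (-0.01117 + 0.707i))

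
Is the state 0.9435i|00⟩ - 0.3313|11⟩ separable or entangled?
Entangled

Writing the state as a|00⟩ + b|01⟩ + c|10⟩ + d|11⟩, it is a product state iff ad − bc = 0.
Here (a, b, c, d) = (0.9435i, 0, 0, -0.3313): ad − bc = (0.9435i)(-0.3313) − (0)(0) = -0.3126i ≠ 0, so the state is entangled.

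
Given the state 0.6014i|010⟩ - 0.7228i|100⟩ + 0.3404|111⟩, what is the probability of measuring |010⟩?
0.3617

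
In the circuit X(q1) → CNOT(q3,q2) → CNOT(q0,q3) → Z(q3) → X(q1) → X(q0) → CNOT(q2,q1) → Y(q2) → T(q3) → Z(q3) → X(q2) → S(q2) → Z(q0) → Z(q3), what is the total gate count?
14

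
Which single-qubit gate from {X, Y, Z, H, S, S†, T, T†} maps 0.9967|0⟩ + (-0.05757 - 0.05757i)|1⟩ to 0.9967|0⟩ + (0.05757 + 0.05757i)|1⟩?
Z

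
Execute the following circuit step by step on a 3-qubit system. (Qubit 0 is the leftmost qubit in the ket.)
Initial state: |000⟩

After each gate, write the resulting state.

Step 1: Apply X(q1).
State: |010⟩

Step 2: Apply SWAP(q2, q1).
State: |001⟩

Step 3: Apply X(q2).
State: |000⟩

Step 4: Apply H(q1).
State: 1/√2|000⟩ + 1/√2|010⟩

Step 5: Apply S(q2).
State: 1/√2|000⟩ + 1/√2|010⟩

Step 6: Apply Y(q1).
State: -(1/√2)i|000⟩ + (1/√2)i|010⟩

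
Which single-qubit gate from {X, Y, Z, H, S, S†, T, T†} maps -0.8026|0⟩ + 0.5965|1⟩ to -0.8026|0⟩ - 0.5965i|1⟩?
S†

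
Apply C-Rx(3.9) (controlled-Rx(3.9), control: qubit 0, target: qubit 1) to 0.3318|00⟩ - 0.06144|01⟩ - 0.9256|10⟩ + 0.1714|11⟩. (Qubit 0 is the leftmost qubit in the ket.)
0.3318|00⟩ - 0.06144|01⟩ + (0.3426 - 0.1592i)|10⟩ + (-0.06345 + 0.8598i)|11⟩

C-Rx(3.9) leaves the control-|0⟩ kets |00⟩, |01⟩ unchanged and applies Rx(3.9) to qubit 1 on the control-|1⟩ pair (|10⟩, |11⟩).
Rx(3.9) = [[cos(θ/2), −i·sin(θ/2)], [−i·sin(θ/2), cos(θ/2)]]; θ = 3.9, cos(θ/2) ≈ -0.370181, sin(θ/2) ≈ 0.92896.
With a = amp(|10⟩) = -0.9256 and b = amp(|11⟩) = 0.1714:
new amp(|10⟩) = (-0.370181)·a + (-0.92896i)·b = (0.3426 - 0.1592i)
new amp(|11⟩) = (-0.92896i)·a + (-0.370181)·b = (-0.06345 + 0.8598i)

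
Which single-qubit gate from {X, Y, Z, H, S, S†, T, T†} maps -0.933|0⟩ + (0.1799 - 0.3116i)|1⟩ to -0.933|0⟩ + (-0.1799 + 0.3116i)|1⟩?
Z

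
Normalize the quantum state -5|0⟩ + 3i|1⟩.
-0.8575|0⟩ + 0.5145i|1⟩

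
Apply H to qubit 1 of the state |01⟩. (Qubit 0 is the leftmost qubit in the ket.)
1/√2|00⟩ - 1/√2|01⟩

H on qubit 1 mixes each pair of kets that differ only in qubit 1: amplitudes (a, b) of (|…0…⟩, |…1…⟩) become ((a + b)/√2, (a − b)/√2). Kets absent from the input have amplitude 0.
(|00⟩, |01⟩): (a, b) = (0, 1) → (1/√2, -1/√2)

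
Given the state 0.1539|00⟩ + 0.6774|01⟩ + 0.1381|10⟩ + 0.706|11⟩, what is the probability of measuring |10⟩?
0.01907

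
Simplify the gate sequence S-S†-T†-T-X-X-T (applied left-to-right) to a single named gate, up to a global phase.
T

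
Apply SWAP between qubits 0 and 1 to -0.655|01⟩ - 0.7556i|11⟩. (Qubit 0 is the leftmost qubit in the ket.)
-0.655|10⟩ - 0.7556i|11⟩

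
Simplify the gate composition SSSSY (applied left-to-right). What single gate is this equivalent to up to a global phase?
Y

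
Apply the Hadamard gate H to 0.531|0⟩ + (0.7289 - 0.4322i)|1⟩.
(0.8909 - 0.3056i)|0⟩ + (-0.1399 + 0.3056i)|1⟩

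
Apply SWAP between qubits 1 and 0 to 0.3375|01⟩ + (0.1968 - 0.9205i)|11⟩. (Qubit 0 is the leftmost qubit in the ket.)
0.3375|10⟩ + (0.1968 - 0.9205i)|11⟩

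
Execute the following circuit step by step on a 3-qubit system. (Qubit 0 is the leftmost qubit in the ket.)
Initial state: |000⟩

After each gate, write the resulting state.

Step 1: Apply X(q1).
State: |010⟩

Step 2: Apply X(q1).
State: |000⟩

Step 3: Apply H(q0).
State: 1/√2|000⟩ + 1/√2|100⟩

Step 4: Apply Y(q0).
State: -(1/√2)i|000⟩ + (1/√2)i|100⟩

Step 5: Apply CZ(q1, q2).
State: -(1/√2)i|000⟩ + (1/√2)i|100⟩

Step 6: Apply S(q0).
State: -(1/√2)i|000⟩ - 1/√2|100⟩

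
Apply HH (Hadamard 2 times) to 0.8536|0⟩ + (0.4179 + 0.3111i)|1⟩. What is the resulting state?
0.8536|0⟩ + (0.4179 + 0.3111i)|1⟩

H² = I, so an even number of Hadamards cancels: H^2 = I and the state is unchanged.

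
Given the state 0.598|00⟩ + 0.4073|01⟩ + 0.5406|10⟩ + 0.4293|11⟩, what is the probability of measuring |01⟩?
0.1659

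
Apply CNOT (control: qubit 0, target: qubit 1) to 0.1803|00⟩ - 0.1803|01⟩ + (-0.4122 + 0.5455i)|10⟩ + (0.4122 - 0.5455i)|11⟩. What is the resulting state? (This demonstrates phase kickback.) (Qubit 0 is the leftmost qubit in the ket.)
0.1803|00⟩ - 0.1803|01⟩ + (0.4122 - 0.5455i)|10⟩ + (-0.4122 + 0.5455i)|11⟩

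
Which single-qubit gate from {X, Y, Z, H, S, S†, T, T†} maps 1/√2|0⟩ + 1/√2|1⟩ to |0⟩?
H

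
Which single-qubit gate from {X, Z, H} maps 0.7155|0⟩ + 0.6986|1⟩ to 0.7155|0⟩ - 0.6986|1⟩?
Z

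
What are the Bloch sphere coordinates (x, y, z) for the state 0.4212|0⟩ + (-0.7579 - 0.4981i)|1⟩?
(-0.6385, -0.4196, -0.6451)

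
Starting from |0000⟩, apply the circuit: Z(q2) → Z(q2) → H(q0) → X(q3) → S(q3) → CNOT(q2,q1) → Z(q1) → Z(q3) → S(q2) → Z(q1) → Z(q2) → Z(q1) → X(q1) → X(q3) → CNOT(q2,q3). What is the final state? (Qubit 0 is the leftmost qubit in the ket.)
-(1/√2)i|0100⟩ - (1/√2)i|1100⟩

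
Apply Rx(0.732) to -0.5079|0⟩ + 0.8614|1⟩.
(-0.4743 - 0.3083i)|0⟩ + (0.8043 + 0.1818i)|1⟩

Rx(0.732) = [[cos(θ/2), −i·sin(θ/2)], [−i·sin(θ/2), cos(θ/2)]]; θ = 0.732, cos(θ/2) ≈ 0.933766, sin(θ/2) ≈ 0.357883.
With a = amp(|0⟩) = -0.5079 and b = amp(|1⟩) = 0.8614:
new amp(|0⟩) = (0.933766)·a + (-0.357883i)·b = (-0.4743 - 0.3083i)
new amp(|1⟩) = (-0.357883i)·a + (0.933766)·b = (0.8043 + 0.1818i)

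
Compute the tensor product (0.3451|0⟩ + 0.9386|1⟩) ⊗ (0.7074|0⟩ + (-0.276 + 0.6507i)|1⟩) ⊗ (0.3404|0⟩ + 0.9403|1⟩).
0.0831|000⟩ + 0.2295|001⟩ + (-0.03242 + 0.07644i)|010⟩ + (-0.08956 + 0.2112i)|011⟩ + 0.226|100⟩ + 0.6243|101⟩ + (-0.08818 + 0.2079i)|110⟩ + (-0.2436 + 0.5743i)|111⟩

amp(|b₁b₂…⟩) = product of the factor amplitudes for bits b₁, b₂, …; only kets whose every factor amplitude is nonzero survive.
|000⟩: (0.3451)(0.7074)(0.3404) = 0.0831
|001⟩: (0.3451)(0.7074)(0.9403) = 0.2295
|010⟩: (0.3451)(-0.276 + 0.6507i)(0.3404) = (-0.03242 + 0.07644i)
|011⟩: (0.3451)(-0.276 + 0.6507i)(0.9403) = (-0.08956 + 0.2112i)
|100⟩: (0.9386)(0.7074)(0.3404) = 0.226
|101⟩: (0.9386)(0.7074)(0.9403) = 0.6243
|110⟩: (0.9386)(-0.276 + 0.6507i)(0.3404) = (-0.08818 + 0.2079i)
|111⟩: (0.9386)(-0.276 + 0.6507i)(0.9403) = (-0.2436 + 0.5743i)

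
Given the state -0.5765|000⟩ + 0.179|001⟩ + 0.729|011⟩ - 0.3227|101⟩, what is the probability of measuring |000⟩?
0.3324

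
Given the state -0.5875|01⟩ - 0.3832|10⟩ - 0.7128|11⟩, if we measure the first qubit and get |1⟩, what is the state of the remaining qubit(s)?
-0.4735|0⟩ - 0.8808|1⟩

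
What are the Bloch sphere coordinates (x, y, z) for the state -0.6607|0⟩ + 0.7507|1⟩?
(-0.992, 0, -0.127)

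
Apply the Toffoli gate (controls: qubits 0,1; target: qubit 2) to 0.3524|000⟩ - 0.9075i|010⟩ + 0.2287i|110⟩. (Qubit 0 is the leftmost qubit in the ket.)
0.3524|000⟩ - 0.9075i|010⟩ + 0.2287i|111⟩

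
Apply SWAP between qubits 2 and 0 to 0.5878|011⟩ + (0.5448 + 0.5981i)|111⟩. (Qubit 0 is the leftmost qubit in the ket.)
0.5878|110⟩ + (0.5448 + 0.5981i)|111⟩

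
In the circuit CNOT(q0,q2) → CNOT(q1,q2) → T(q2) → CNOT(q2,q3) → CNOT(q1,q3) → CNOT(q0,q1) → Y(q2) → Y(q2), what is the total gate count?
8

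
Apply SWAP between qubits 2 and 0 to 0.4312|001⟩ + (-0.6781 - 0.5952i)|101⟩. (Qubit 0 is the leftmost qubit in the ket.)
0.4312|100⟩ + (-0.6781 - 0.5952i)|101⟩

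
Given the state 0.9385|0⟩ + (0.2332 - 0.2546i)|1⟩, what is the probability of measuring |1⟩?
0.1192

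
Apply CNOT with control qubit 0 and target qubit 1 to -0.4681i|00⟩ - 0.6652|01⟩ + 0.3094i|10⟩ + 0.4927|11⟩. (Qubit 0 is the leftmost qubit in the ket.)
-0.4681i|00⟩ - 0.6652|01⟩ + 0.4927|10⟩ + 0.3094i|11⟩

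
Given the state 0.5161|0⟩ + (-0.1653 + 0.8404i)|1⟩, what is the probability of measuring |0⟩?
0.2664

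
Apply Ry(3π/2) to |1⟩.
-1/√2|0⟩ - 1/√2|1⟩

Ry(3π/2) = [[cos(θ/2), −sin(θ/2)], [sin(θ/2), cos(θ/2)]]; θ = 3π/2, cos(θ/2) ≈ -0.707107, sin(θ/2) ≈ 0.707107.
With a = amp(|0⟩) = 0 and b = amp(|1⟩) = 1:
new amp(|0⟩) = (-0.707107)·a + (-0.707107)·b = -1/√2
new amp(|1⟩) = (0.707107)·a + (-0.707107)·b = -1/√2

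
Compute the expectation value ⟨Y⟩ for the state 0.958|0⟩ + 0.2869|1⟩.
0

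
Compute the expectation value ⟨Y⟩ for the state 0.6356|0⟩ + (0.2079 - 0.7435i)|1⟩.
-0.9451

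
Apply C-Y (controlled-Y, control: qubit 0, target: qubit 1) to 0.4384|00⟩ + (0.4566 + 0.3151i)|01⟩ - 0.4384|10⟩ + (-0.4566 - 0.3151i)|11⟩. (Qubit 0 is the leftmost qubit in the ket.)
0.4384|00⟩ + (0.4566 + 0.3151i)|01⟩ + (-0.3151 + 0.4566i)|10⟩ - 0.4384i|11⟩

C-Y leaves the control-|0⟩ kets |00⟩, |01⟩ unchanged and applies Y to qubit 1 on the control-|1⟩ pair (|10⟩, |11⟩).
Y = [[0, -i], [i, 0]].
With a = amp(|10⟩) = -0.4384 and b = amp(|11⟩) = (-0.4566 - 0.3151i):
new amp(|10⟩) = (-i)·b = (-0.3151 + 0.4566i)
new amp(|11⟩) = (i)·a = -0.4384i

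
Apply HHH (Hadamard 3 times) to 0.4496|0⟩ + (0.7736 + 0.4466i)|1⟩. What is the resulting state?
(0.8649 + 0.3158i)|0⟩ + (-0.2291 - 0.3158i)|1⟩

H² = I, so H^3 = H: a single Hadamard. With (a, b) = (0.4496, (0.7736 + 0.4466i)), H gives ((a + b)/√2, (a − b)/√2) = ((0.8649 + 0.3158i), (-0.2291 - 0.3158i)).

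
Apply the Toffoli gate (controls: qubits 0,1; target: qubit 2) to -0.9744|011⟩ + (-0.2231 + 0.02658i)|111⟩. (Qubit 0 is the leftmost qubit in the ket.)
-0.9744|011⟩ + (-0.2231 + 0.02658i)|110⟩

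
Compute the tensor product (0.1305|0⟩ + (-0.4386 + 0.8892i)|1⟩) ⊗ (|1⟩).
0.1305|01⟩ + (-0.4386 + 0.8892i)|11⟩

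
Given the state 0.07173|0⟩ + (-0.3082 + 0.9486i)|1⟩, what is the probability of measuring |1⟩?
0.9948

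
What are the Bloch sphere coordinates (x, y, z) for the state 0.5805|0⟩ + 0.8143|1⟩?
(0.9454, 0, -0.3261)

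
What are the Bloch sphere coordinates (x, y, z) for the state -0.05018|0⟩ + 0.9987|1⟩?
(-0.1002, 0, -0.9949)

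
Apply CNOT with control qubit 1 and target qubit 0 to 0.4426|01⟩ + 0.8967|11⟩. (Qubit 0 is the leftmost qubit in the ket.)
0.8967|01⟩ + 0.4426|11⟩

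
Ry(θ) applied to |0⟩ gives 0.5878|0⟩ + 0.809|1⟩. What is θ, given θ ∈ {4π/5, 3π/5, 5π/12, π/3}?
3π/5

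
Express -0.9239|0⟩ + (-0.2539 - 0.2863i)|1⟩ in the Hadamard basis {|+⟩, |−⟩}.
(-0.8328 - 0.2024i)|+⟩ + (-0.4738 + 0.2024i)|−⟩

With |ψ⟩ = α|0⟩ + β|1⟩, the Hadamard-basis coefficients are ⟨+|ψ⟩ = (α + β)/√2 and ⟨−|ψ⟩ = (α − β)/√2.
Here α = -0.9239, β = (-0.2539 - 0.2863i): (α + β)/√2 = (-0.8328 - 0.2024i), (α − β)/√2 = (-0.4738 + 0.2024i).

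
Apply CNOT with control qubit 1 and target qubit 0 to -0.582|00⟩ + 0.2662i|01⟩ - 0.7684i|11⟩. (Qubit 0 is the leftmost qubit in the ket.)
-0.582|00⟩ - 0.7684i|01⟩ + 0.2662i|11⟩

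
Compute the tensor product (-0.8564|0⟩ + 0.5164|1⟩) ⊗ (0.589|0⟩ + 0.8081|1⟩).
-0.5044|00⟩ - 0.6921|01⟩ + 0.3042|10⟩ + 0.4173|11⟩

amp(|b₁b₂…⟩) = product of the factor amplitudes for bits b₁, b₂, …; only kets whose every factor amplitude is nonzero survive.
|00⟩: (-0.8564)(0.589) = -0.5044
|01⟩: (-0.8564)(0.8081) = -0.6921
|10⟩: (0.5164)(0.589) = 0.3042
|11⟩: (0.5164)(0.8081) = 0.4173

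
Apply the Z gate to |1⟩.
-|1⟩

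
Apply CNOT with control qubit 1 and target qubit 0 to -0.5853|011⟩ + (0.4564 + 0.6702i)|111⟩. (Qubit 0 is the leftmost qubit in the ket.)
(0.4564 + 0.6702i)|011⟩ - 0.5853|111⟩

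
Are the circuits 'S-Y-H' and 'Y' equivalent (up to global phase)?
No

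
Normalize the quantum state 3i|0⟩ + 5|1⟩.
0.5145i|0⟩ + 0.8575|1⟩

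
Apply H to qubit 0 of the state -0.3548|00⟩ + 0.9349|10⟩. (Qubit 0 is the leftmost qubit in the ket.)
0.4102|00⟩ - 0.912|10⟩

H on qubit 0 mixes each pair of kets that differ only in qubit 0: amplitudes (a, b) of (|…0…⟩, |…1…⟩) become ((a + b)/√2, (a − b)/√2). Kets absent from the input have amplitude 0.
(|00⟩, |10⟩): (a, b) = (-0.3548, 0.9349) → (0.4102, -0.912)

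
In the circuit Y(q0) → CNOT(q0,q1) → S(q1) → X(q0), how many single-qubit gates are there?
3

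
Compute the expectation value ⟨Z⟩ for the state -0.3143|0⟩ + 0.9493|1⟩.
-0.8024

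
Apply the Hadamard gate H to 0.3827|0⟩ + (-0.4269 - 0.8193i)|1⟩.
(-0.03125 - 0.5793i)|0⟩ + (0.5725 + 0.5793i)|1⟩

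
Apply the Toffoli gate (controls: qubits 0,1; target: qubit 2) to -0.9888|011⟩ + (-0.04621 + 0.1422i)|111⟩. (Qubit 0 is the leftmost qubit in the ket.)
-0.9888|011⟩ + (-0.04621 + 0.1422i)|110⟩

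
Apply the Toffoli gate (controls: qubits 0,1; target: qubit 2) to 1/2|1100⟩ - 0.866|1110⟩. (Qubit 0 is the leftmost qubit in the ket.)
-0.866|1100⟩ + 1/2|1110⟩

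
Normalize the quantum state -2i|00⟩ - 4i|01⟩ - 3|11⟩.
-0.3714i|00⟩ - 0.7428i|01⟩ - 0.5571|11⟩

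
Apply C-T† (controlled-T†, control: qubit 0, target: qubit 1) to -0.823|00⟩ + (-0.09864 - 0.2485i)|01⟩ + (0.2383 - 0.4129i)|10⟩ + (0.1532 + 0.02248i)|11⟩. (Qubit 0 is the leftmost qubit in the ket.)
-0.823|00⟩ + (-0.09864 - 0.2485i)|01⟩ + (0.2383 - 0.4129i)|10⟩ + (0.1242 - 0.09243i)|11⟩

C-T† leaves the control-|0⟩ kets |00⟩, |01⟩ unchanged and applies T† to qubit 1 on the control-|1⟩ pair (|10⟩, |11⟩).
T† = [[1, 0], [0, (1/√2 - (1/√2)i)]].
With a = amp(|10⟩) = (0.2383 - 0.4129i) and b = amp(|11⟩) = (0.1532 + 0.02248i):
new amp(|10⟩) = (1)·a = (0.2383 - 0.4129i)
new amp(|11⟩) = (1/√2 - (1/√2)i)·b = (0.1242 - 0.09243i)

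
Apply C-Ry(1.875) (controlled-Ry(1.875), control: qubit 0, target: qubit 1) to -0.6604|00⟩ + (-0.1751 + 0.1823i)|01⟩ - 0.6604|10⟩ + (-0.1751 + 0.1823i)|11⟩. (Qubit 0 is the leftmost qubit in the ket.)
-0.6604|00⟩ + (-0.1751 + 0.1823i)|01⟩ + (-0.2497 - 0.1469i)|10⟩ + (-0.636 + 0.1079i)|11⟩

C-Ry(1.875) leaves the control-|0⟩ kets |00⟩, |01⟩ unchanged and applies Ry(1.875) to qubit 1 on the control-|1⟩ pair (|10⟩, |11⟩).
Ry(1.875) = [[cos(θ/2), −sin(θ/2)], [sin(θ/2), cos(θ/2)]]; θ = 1.875, cos(θ/2) ≈ 0.591805, sin(θ/2) ≈ 0.806081.
With a = amp(|10⟩) = -0.6604 and b = amp(|11⟩) = (-0.1751 + 0.1823i):
new amp(|10⟩) = (0.591805)·a + (-0.806081)·b = (-0.2497 - 0.1469i)
new amp(|11⟩) = (0.806081)·a + (0.591805)·b = (-0.636 + 0.1079i)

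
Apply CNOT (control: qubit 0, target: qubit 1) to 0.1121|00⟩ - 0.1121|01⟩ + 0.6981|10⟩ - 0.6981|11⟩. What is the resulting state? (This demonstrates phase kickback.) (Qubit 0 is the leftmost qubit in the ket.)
0.1121|00⟩ - 0.1121|01⟩ - 0.6981|10⟩ + 0.6981|11⟩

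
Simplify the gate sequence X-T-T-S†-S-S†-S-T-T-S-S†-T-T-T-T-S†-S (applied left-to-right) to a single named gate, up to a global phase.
X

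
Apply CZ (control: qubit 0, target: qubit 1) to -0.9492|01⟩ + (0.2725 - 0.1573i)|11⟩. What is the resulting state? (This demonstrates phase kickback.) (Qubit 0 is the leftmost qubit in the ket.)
-0.9492|01⟩ + (-0.2725 + 0.1573i)|11⟩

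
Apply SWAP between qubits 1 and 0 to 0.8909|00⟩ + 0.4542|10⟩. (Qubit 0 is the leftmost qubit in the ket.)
0.8909|00⟩ + 0.4542|01⟩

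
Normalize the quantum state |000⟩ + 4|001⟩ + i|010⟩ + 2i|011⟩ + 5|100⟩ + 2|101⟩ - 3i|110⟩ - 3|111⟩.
0.1204|000⟩ + 0.4815|001⟩ + 0.1204i|010⟩ + 0.2408i|011⟩ + 0.6019|100⟩ + 0.2408|101⟩ - 0.3612i|110⟩ - 0.3612|111⟩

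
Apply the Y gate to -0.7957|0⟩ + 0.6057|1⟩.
-0.6057i|0⟩ - 0.7957i|1⟩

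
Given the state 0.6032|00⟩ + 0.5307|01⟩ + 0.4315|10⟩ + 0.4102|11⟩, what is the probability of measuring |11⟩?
0.1683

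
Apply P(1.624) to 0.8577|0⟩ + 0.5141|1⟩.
0.8577|0⟩ + (-0.02734 + 0.5134i)|1⟩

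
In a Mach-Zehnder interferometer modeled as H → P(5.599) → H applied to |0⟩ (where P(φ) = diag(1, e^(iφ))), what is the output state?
(0.8875 - 0.316i)|0⟩ + (0.1125 + 0.316i)|1⟩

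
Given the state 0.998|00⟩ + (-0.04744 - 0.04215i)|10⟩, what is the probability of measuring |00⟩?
0.996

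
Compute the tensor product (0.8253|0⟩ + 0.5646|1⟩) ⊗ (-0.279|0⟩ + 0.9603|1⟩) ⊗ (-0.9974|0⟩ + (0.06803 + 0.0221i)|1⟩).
0.2297|000⟩ + (-0.01566 - 0.005089i)|001⟩ - 0.7905|010⟩ + (0.05392 + 0.01752i)|011⟩ + 0.1571|100⟩ + (-0.01072 - 0.003481i)|101⟩ - 0.5408|110⟩ + (0.03688 + 0.01198i)|111⟩

amp(|b₁b₂…⟩) = product of the factor amplitudes for bits b₁, b₂, …; only kets whose every factor amplitude is nonzero survive.
|000⟩: (0.8253)(-0.279)(-0.9974) = 0.2297
|001⟩: (0.8253)(-0.279)(0.06803 + 0.0221i) = (-0.01566 - 0.005089i)
|010⟩: (0.8253)(0.9603)(-0.9974) = -0.7905
|011⟩: (0.8253)(0.9603)(0.06803 + 0.0221i) = (0.05392 + 0.01752i)
|100⟩: (0.5646)(-0.279)(-0.9974) = 0.1571
|101⟩: (0.5646)(-0.279)(0.06803 + 0.0221i) = (-0.01072 - 0.003481i)
|110⟩: (0.5646)(0.9603)(-0.9974) = -0.5408
|111⟩: (0.5646)(0.9603)(0.06803 + 0.0221i) = (0.03688 + 0.01198i)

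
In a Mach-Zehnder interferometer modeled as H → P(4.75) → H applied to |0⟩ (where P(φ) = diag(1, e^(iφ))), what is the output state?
(0.5188 - 0.4996i)|0⟩ + (0.4812 + 0.4996i)|1⟩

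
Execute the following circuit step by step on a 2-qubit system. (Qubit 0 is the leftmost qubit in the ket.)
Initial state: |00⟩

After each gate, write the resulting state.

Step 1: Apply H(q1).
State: 1/√2|00⟩ + 1/√2|01⟩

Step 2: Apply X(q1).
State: 1/√2|00⟩ + 1/√2|01⟩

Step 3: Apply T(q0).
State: 1/√2|00⟩ + 1/√2|01⟩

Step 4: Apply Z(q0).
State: 1/√2|00⟩ + 1/√2|01⟩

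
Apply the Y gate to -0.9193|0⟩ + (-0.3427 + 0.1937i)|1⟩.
(0.1937 + 0.3427i)|0⟩ - 0.9193i|1⟩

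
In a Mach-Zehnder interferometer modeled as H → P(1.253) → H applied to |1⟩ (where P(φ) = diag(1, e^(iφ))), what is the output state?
(0.3438 - 0.475i)|0⟩ + (0.6562 + 0.475i)|1⟩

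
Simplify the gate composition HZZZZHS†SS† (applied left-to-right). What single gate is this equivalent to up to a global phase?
S†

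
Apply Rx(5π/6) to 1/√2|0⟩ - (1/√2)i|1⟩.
-1/2|0⟩ - 0.866i|1⟩

Rx(5π/6) = [[cos(θ/2), −i·sin(θ/2)], [−i·sin(θ/2), cos(θ/2)]]; θ = 5π/6, cos(θ/2) ≈ 0.258819, sin(θ/2) ≈ 0.965926.
With a = amp(|0⟩) = 1/√2 and b = amp(|1⟩) = -(1/√2)i:
new amp(|0⟩) = (0.258819)·a + (-0.965926i)·b = -1/2
new amp(|1⟩) = (-0.965926i)·a + (0.258819)·b = -0.866i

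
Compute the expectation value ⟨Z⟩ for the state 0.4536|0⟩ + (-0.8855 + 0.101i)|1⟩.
-0.5886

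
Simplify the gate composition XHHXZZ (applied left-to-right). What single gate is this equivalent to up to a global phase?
I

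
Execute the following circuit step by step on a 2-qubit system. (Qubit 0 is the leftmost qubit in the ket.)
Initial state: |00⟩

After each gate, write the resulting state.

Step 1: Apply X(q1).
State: |01⟩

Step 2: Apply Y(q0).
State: i|11⟩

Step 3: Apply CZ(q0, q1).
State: -i|11⟩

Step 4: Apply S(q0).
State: |11⟩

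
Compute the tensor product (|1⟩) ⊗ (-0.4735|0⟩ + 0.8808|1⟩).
-0.4735|10⟩ + 0.8808|11⟩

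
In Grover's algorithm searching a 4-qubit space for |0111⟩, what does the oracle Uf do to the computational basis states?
Uf|x⟩ = -|x⟩ if x = 0111, else |x⟩ (phase flip on target)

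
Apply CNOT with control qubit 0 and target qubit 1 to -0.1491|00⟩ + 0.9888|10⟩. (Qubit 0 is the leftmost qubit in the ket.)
-0.1491|00⟩ + 0.9888|11⟩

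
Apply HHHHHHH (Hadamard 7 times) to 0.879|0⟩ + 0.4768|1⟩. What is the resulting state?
0.9587|0⟩ + 0.2844|1⟩

H² = I, so H^7 = H: a single Hadamard. With (a, b) = (0.879, 0.4768), H gives ((a + b)/√2, (a − b)/√2) = (0.9587, 0.2844).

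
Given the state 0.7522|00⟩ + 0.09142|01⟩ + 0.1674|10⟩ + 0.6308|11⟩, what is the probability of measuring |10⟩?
0.02802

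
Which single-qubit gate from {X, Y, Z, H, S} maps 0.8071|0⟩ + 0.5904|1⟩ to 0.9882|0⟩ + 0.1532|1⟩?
H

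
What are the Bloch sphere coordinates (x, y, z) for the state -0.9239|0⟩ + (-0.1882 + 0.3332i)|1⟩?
(0.3478, -0.6157, 0.7071)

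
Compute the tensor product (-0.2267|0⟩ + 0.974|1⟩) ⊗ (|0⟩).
-0.2267|00⟩ + 0.974|10⟩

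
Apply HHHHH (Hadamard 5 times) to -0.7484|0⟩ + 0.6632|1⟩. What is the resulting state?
-0.06025|0⟩ - 0.9982|1⟩

H² = I, so H^5 = H: a single Hadamard. With (a, b) = (-0.7484, 0.6632), H gives ((a + b)/√2, (a − b)/√2) = (-0.06025, -0.9982).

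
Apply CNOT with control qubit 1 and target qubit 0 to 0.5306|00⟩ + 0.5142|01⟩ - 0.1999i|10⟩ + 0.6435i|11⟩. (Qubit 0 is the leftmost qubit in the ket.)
0.5306|00⟩ + 0.6435i|01⟩ - 0.1999i|10⟩ + 0.5142|11⟩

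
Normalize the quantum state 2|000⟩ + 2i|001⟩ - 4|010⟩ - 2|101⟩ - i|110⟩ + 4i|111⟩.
0.2981|000⟩ + 0.2981i|001⟩ - 0.5963|010⟩ - 0.2981|101⟩ - 0.1491i|110⟩ + 0.5963i|111⟩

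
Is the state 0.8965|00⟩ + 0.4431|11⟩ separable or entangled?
Entangled

Writing the state as a|00⟩ + b|01⟩ + c|10⟩ + d|11⟩, it is a product state iff ad − bc = 0.
Here (a, b, c, d) = (0.8965, 0, 0, 0.4431): ad − bc = (0.8965)(0.4431) − (0)(0) = 0.3972 ≠ 0, so the state is entangled.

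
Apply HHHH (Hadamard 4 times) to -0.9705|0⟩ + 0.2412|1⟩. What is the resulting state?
-0.9705|0⟩ + 0.2412|1⟩

H² = I, so an even number of Hadamards cancels: H^4 = I and the state is unchanged.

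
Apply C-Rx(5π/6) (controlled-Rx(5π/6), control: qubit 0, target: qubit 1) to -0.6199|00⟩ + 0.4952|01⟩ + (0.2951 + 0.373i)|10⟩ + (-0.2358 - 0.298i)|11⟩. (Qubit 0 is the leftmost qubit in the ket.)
-0.6199|00⟩ + 0.4952|01⟩ + (-0.2115 + 0.3243i)|10⟩ + (0.2993 - 0.3622i)|11⟩

C-Rx(5π/6) leaves the control-|0⟩ kets |00⟩, |01⟩ unchanged and applies Rx(5π/6) to qubit 1 on the control-|1⟩ pair (|10⟩, |11⟩).
Rx(5π/6) = [[cos(θ/2), −i·sin(θ/2)], [−i·sin(θ/2), cos(θ/2)]]; θ = 5π/6, cos(θ/2) ≈ 0.258819, sin(θ/2) ≈ 0.965926.
With a = amp(|10⟩) = (0.2951 + 0.373i) and b = amp(|11⟩) = (-0.2358 - 0.298i):
new amp(|10⟩) = (0.258819)·a + (-0.965926i)·b = (-0.2115 + 0.3243i)
new amp(|11⟩) = (-0.965926i)·a + (0.258819)·b = (0.2993 - 0.3622i)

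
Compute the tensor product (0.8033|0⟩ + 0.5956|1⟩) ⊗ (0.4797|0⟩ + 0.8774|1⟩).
0.3853|00⟩ + 0.7048|01⟩ + 0.2857|10⟩ + 0.5226|11⟩

amp(|b₁b₂…⟩) = product of the factor amplitudes for bits b₁, b₂, …; only kets whose every factor amplitude is nonzero survive.
|00⟩: (0.8033)(0.4797) = 0.3853
|01⟩: (0.8033)(0.8774) = 0.7048
|10⟩: (0.5956)(0.4797) = 0.2857
|11⟩: (0.5956)(0.8774) = 0.5226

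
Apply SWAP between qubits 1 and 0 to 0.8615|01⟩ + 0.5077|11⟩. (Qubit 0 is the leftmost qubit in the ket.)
0.8615|10⟩ + 0.5077|11⟩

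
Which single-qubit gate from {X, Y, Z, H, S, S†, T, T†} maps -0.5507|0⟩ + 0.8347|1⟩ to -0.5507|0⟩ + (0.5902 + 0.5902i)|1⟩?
T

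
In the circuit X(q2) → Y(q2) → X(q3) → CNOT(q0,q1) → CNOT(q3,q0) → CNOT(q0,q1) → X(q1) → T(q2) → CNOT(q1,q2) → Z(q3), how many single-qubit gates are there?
6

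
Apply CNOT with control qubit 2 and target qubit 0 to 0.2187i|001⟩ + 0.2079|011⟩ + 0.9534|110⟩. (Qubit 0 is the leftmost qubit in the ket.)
0.2187i|101⟩ + 0.9534|110⟩ + 0.2079|111⟩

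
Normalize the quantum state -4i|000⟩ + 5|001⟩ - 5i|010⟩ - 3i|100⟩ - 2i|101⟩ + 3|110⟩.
-0.4264i|000⟩ + 0.533|001⟩ - 0.533i|010⟩ - 0.3198i|100⟩ - 0.2132i|101⟩ + 0.3198|110⟩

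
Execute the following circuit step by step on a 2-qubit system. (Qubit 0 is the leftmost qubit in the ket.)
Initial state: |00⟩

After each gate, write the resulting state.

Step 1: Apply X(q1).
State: |01⟩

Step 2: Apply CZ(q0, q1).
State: |01⟩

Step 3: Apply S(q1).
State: i|01⟩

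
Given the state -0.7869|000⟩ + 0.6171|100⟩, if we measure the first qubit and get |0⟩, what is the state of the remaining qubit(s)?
-|00⟩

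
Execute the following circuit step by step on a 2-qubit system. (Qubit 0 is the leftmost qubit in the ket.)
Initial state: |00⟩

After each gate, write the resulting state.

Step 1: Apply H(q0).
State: 1/√2|00⟩ + 1/√2|10⟩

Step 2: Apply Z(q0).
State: 1/√2|00⟩ - 1/√2|10⟩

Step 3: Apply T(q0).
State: 1/√2|00⟩ + (-1/2 - (1/2)i)|10⟩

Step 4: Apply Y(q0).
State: (-1/2 + (1/2)i)|00⟩ + (1/√2)i|10⟩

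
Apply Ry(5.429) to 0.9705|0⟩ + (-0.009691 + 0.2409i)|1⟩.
(-0.8793 - 0.09979i)|0⟩ + (0.4108 - 0.2193i)|1⟩

Ry(5.429) = [[cos(θ/2), −sin(θ/2)], [sin(θ/2), cos(θ/2)]]; θ = 5.429, cos(θ/2) ≈ -0.910174, sin(θ/2) ≈ 0.414226.
With a = amp(|0⟩) = 0.9705 and b = amp(|1⟩) = (-0.009691 + 0.2409i):
new amp(|0⟩) = (-0.910174)·a + (-0.414226)·b = (-0.8793 - 0.09979i)
new amp(|1⟩) = (0.414226)·a + (-0.910174)·b = (0.4108 - 0.2193i)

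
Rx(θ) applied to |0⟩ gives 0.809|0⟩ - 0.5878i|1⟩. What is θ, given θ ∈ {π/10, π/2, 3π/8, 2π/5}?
2π/5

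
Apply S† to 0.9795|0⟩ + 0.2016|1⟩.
0.9795|0⟩ - 0.2016i|1⟩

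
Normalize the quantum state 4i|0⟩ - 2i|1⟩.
0.8944i|0⟩ - (1/√5)i|1⟩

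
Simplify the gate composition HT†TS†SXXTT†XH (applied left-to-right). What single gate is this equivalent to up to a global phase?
Z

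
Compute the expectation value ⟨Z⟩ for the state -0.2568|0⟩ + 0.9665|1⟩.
-0.8682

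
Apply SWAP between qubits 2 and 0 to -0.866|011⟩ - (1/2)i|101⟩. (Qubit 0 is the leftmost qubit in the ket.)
-(1/2)i|101⟩ - 0.866|110⟩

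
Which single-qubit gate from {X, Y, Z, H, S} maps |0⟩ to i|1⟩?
Y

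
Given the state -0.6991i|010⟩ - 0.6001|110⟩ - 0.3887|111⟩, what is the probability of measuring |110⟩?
0.3601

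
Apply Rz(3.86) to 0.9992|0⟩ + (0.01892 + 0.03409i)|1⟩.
(-0.3512 - 0.9354i)|0⟩ + (-0.03857 + 0.005729i)|1⟩

Rz(3.86) = [[e^(−iθ/2), 0], [0, e^(iθ/2)]] with e^(±iθ/2) = cos(θ/2) ± i·sin(θ/2); θ = 3.86, cos(θ/2) ≈ -0.351529, sin(θ/2) ≈ 0.936177.
With a = amp(|0⟩) = 0.9992 and b = amp(|1⟩) = (0.01892 + 0.03409i):
new amp(|0⟩) = (-0.351529 - 0.936177i)·a = (-0.3512 - 0.9354i)
new amp(|1⟩) = (-0.351529 + 0.936177i)·b = (-0.03857 + 0.005729i)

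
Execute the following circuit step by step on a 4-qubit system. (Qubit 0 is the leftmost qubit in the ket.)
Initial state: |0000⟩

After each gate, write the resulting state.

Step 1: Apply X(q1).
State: |0100⟩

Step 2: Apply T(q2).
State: |0100⟩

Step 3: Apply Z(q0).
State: |0100⟩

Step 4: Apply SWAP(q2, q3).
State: |0100⟩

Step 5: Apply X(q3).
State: |0101⟩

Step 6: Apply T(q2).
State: |0101⟩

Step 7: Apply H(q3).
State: 1/√2|0100⟩ - 1/√2|0101⟩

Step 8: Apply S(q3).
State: 1/√2|0100⟩ - (1/√2)i|0101⟩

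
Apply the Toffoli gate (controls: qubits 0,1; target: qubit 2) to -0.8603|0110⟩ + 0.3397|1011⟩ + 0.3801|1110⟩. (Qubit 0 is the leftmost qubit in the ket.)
-0.8603|0110⟩ + 0.3397|1011⟩ + 0.3801|1100⟩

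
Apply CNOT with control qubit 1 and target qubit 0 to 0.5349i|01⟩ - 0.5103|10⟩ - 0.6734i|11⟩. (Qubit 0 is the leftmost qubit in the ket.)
-0.6734i|01⟩ - 0.5103|10⟩ + 0.5349i|11⟩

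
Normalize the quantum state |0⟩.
|0⟩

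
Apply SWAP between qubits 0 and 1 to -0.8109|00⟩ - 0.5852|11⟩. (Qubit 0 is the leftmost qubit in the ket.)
-0.8109|00⟩ - 0.5852|11⟩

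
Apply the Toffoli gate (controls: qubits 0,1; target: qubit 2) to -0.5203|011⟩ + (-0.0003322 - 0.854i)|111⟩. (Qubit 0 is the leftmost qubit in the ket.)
-0.5203|011⟩ + (-0.0003322 - 0.854i)|110⟩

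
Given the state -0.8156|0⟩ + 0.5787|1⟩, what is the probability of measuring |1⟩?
0.3349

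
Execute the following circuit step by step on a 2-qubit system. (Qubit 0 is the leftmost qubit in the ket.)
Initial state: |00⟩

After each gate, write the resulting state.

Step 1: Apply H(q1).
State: 1/√2|00⟩ + 1/√2|01⟩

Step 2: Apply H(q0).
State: 1/2|00⟩ + 1/2|01⟩ + 1/2|10⟩ + 1/2|11⟩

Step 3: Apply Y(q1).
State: -(1/2)i|00⟩ + (1/2)i|01⟩ - (1/2)i|10⟩ + (1/2)i|11⟩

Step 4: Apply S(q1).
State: -(1/2)i|00⟩ - 1/2|01⟩ - (1/2)i|10⟩ - 1/2|11⟩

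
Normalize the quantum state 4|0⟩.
|0⟩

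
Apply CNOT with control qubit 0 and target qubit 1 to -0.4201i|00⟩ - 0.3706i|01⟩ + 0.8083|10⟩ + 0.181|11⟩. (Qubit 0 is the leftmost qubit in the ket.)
-0.4201i|00⟩ - 0.3706i|01⟩ + 0.181|10⟩ + 0.8083|11⟩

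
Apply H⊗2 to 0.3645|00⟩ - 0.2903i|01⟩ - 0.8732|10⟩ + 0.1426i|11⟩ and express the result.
(-0.2544 - 0.07385i)|00⟩ + (-0.2544 + 0.07385i)|01⟩ + (0.6189 - 0.2165i)|10⟩ + (0.6189 + 0.2165i)|11⟩

H⊗2 gives amp(|y⟩) = (1/2) Σ_x (−1)^(x·y) amp(|x⟩), where x·y is the number of positions in which both x and y have a 1.
|00⟩: (0.3645 - 0.2903i - 0.8732 + 0.1426i)/2 = (-0.2544 - 0.07385i)
|01⟩: (0.3645 + 0.2903i - 0.8732 - 0.1426i)/2 = (-0.2544 + 0.07385i)
|10⟩: (0.3645 - 0.2903i + 0.8732 - 0.1426i)/2 = (0.6189 - 0.2165i)
|11⟩: (0.3645 + 0.2903i + 0.8732 + 0.1426i)/2 = (0.6189 + 0.2165i)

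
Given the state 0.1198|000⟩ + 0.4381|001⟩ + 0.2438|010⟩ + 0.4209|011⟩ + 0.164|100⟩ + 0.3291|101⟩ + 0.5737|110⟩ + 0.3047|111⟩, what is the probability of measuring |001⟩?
0.1919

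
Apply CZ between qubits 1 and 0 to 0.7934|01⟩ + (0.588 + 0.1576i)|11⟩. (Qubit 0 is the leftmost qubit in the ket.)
0.7934|01⟩ + (-0.588 - 0.1576i)|11⟩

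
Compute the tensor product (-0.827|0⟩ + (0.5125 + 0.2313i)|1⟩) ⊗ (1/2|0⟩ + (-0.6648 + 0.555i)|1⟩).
-0.4135|00⟩ + (0.5498 - 0.459i)|01⟩ + (0.2563 + 0.1157i)|10⟩ + (-0.4691 + 0.1307i)|11⟩

amp(|b₁b₂…⟩) = product of the factor amplitudes for bits b₁, b₂, …; only kets whose every factor amplitude is nonzero survive.
|00⟩: (-0.827)(1/2) = -0.4135
|01⟩: (-0.827)(-0.6648 + 0.555i) = (0.5498 - 0.459i)
|10⟩: (0.5125 + 0.2313i)(1/2) = (0.2563 + 0.1157i)
|11⟩: (0.5125 + 0.2313i)(-0.6648 + 0.555i) = (-0.4691 + 0.1307i)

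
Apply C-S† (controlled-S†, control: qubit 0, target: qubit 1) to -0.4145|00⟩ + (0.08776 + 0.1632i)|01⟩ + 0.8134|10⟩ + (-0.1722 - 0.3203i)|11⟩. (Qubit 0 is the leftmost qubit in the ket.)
-0.4145|00⟩ + (0.08776 + 0.1632i)|01⟩ + 0.8134|10⟩ + (-0.3203 + 0.1722i)|11⟩

C-S† leaves the control-|0⟩ kets |00⟩, |01⟩ unchanged and applies S† to qubit 1 on the control-|1⟩ pair (|10⟩, |11⟩).
S† = [[1, 0], [0, -i]].
With a = amp(|10⟩) = 0.8134 and b = amp(|11⟩) = (-0.1722 - 0.3203i):
new amp(|10⟩) = (1)·a = 0.8134
new amp(|11⟩) = (-i)·b = (-0.3203 + 0.1722i)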